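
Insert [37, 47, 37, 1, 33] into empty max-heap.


Insert 37: [37]
Insert 47: [47, 37]
Insert 37: [47, 37, 37]
Insert 1: [47, 37, 37, 1]
Insert 33: [47, 37, 37, 1, 33]

Final heap: [47, 37, 37, 1, 33]


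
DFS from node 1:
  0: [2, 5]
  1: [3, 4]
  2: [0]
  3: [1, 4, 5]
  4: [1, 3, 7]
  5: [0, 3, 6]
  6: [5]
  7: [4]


Visit 1, push [4, 3]
Visit 3, push [5, 4]
Visit 4, push [7]
Visit 7, push []
Visit 5, push [6, 0]
Visit 0, push [2]
Visit 2, push []
Visit 6, push []

DFS order: [1, 3, 4, 7, 5, 0, 2, 6]


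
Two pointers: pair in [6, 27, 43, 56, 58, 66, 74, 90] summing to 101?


lo=0(6)+hi=7(90)=96
lo=1(27)+hi=7(90)=117
lo=1(27)+hi=6(74)=101

Yes: 27+74=101


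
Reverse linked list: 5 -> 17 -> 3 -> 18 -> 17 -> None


Step 1: curr=5, set curr.next=prev(None) | reversed so far: 5
Step 2: curr=17, set curr.next=prev(5) | reversed so far: 17 -> 5
Step 3: curr=3, set curr.next=prev(17) | reversed so far: 3 -> 17 -> 5
Step 4: curr=18, set curr.next=prev(3) | reversed so far: 18 -> 3 -> 17 -> 5
Step 5: curr=17, set curr.next=prev(18) | reversed so far: 17 -> 18 -> 3 -> 17 -> 5

17 -> 18 -> 3 -> 17 -> 5 -> None


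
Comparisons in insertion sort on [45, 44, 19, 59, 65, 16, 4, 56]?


Algorithm: insertion sort
Input: [45, 44, 19, 59, 65, 16, 4, 56]
Sorted: [4, 16, 19, 44, 45, 56, 59, 65]

19


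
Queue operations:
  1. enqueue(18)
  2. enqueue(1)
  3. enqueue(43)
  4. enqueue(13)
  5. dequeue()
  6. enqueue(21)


enqueue(18) -> [18]
enqueue(1) -> [18, 1]
enqueue(43) -> [18, 1, 43]
enqueue(13) -> [18, 1, 43, 13]
dequeue()->18, [1, 43, 13]
enqueue(21) -> [1, 43, 13, 21]

Final queue: [1, 43, 13, 21]


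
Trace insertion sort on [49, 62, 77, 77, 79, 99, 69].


Initial: [49, 62, 77, 77, 79, 99, 69]
Insert 62: [49, 62, 77, 77, 79, 99, 69]
Insert 77: [49, 62, 77, 77, 79, 99, 69]
Insert 77: [49, 62, 77, 77, 79, 99, 69]
Insert 79: [49, 62, 77, 77, 79, 99, 69]
Insert 99: [49, 62, 77, 77, 79, 99, 69]
Insert 69: [49, 62, 69, 77, 77, 79, 99]

Sorted: [49, 62, 69, 77, 77, 79, 99]


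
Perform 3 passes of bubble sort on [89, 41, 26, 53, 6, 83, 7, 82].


Initial: [89, 41, 26, 53, 6, 83, 7, 82]
Pass 1: [41, 26, 53, 6, 83, 7, 82, 89] (7 swaps)
Pass 2: [26, 41, 6, 53, 7, 82, 83, 89] (4 swaps)
Pass 3: [26, 6, 41, 7, 53, 82, 83, 89] (2 swaps)

After 3 passes: [26, 6, 41, 7, 53, 82, 83, 89]


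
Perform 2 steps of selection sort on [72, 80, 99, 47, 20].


Initial: [72, 80, 99, 47, 20]
Step 1: min=20 at 4
  Swap: [20, 80, 99, 47, 72]
Step 2: min=47 at 3
  Swap: [20, 47, 99, 80, 72]

After 2 steps: [20, 47, 99, 80, 72]


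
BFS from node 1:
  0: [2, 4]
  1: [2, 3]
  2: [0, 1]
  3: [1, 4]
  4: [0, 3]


Visit 1, enqueue [2, 3]
Visit 2, enqueue [0]
Visit 3, enqueue [4]
Visit 0, enqueue []
Visit 4, enqueue []

BFS order: [1, 2, 3, 0, 4]


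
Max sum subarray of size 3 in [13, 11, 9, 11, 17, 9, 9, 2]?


[0:3]: 33
[1:4]: 31
[2:5]: 37
[3:6]: 37
[4:7]: 35
[5:8]: 20

Max: 37 at [2:5]


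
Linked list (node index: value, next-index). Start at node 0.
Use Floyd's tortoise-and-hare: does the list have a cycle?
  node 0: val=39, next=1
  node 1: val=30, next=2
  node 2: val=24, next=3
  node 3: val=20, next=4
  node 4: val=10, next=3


Floyd's tortoise (slow, +1) and hare (fast, +2):
  init: slow=0, fast=0
  step 1: slow=1, fast=2
  step 2: slow=2, fast=4
  step 3: slow=3, fast=4
  step 4: slow=4, fast=4
  slow == fast at node 4: cycle detected

Cycle: yes


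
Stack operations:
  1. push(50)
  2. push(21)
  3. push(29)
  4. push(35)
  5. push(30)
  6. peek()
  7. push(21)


push(50) -> [50]
push(21) -> [50, 21]
push(29) -> [50, 21, 29]
push(35) -> [50, 21, 29, 35]
push(30) -> [50, 21, 29, 35, 30]
peek()->30
push(21) -> [50, 21, 29, 35, 30, 21]

Final stack: [50, 21, 29, 35, 30, 21]


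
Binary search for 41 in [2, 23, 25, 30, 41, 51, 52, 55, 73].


Step 1: lo=0, hi=8, mid=4, val=41

Found at index 4


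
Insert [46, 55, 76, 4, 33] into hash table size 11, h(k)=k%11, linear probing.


Insert 46: h=2 -> slot 2
Insert 55: h=0 -> slot 0
Insert 76: h=10 -> slot 10
Insert 4: h=4 -> slot 4
Insert 33: h=0, 1 probes -> slot 1

Table: [55, 33, 46, None, 4, None, None, None, None, None, 76]


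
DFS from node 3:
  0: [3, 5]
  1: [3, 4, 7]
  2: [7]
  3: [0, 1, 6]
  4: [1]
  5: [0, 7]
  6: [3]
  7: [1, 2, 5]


Visit 3, push [6, 1, 0]
Visit 0, push [5]
Visit 5, push [7]
Visit 7, push [2, 1]
Visit 1, push [4]
Visit 4, push []
Visit 2, push []
Visit 6, push []

DFS order: [3, 0, 5, 7, 1, 4, 2, 6]


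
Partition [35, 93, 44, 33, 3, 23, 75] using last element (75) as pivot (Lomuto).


Pivot: 75
  35 <= 75: advance i (no swap)
  44 <= 75: swap -> [35, 44, 93, 33, 3, 23, 75]
  33 <= 75: swap -> [35, 44, 33, 93, 3, 23, 75]
  3 <= 75: swap -> [35, 44, 33, 3, 93, 23, 75]
  23 <= 75: swap -> [35, 44, 33, 3, 23, 93, 75]
Place pivot at 5: [35, 44, 33, 3, 23, 75, 93]

Partitioned: [35, 44, 33, 3, 23, 75, 93]


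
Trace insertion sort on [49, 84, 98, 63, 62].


Initial: [49, 84, 98, 63, 62]
Insert 84: [49, 84, 98, 63, 62]
Insert 98: [49, 84, 98, 63, 62]
Insert 63: [49, 63, 84, 98, 62]
Insert 62: [49, 62, 63, 84, 98]

Sorted: [49, 62, 63, 84, 98]


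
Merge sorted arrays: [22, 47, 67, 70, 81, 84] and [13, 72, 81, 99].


Take 13 from B
Take 22 from A
Take 47 from A
Take 67 from A
Take 70 from A
Take 72 from B
Take 81 from A
Take 81 from B
Take 84 from A

Merged: [13, 22, 47, 67, 70, 72, 81, 81, 84, 99]


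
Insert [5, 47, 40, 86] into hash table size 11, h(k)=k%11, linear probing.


Insert 5: h=5 -> slot 5
Insert 47: h=3 -> slot 3
Insert 40: h=7 -> slot 7
Insert 86: h=9 -> slot 9

Table: [None, None, None, 47, None, 5, None, 40, None, 86, None]


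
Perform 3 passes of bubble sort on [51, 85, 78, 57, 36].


Initial: [51, 85, 78, 57, 36]
Pass 1: [51, 78, 57, 36, 85] (3 swaps)
Pass 2: [51, 57, 36, 78, 85] (2 swaps)
Pass 3: [51, 36, 57, 78, 85] (1 swaps)

After 3 passes: [51, 36, 57, 78, 85]


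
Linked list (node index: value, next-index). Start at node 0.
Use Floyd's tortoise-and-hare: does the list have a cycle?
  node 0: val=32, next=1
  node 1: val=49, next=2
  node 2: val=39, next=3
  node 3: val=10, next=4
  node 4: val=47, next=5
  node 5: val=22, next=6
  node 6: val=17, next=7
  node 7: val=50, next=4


Floyd's tortoise (slow, +1) and hare (fast, +2):
  init: slow=0, fast=0
  step 1: slow=1, fast=2
  step 2: slow=2, fast=4
  step 3: slow=3, fast=6
  step 4: slow=4, fast=4
  slow == fast at node 4: cycle detected

Cycle: yes


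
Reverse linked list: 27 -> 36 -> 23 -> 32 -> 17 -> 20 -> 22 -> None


Step 1: curr=27, set curr.next=prev(None) | reversed so far: 27
Step 2: curr=36, set curr.next=prev(27) | reversed so far: 36 -> 27
Step 3: curr=23, set curr.next=prev(36) | reversed so far: 23 -> 36 -> 27
Step 4: curr=32, set curr.next=prev(23) | reversed so far: 32 -> 23 -> 36 -> 27
Step 5: curr=17, set curr.next=prev(32) | reversed so far: 17 -> 32 -> 23 -> 36 -> 27
Step 6: curr=20, set curr.next=prev(17) | reversed so far: 20 -> 17 -> 32 -> 23 -> 36 -> 27
Step 7: curr=22, set curr.next=prev(20) | reversed so far: 22 -> 20 -> 17 -> 32 -> 23 -> 36 -> 27

22 -> 20 -> 17 -> 32 -> 23 -> 36 -> 27 -> None


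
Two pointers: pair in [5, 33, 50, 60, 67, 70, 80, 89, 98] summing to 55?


lo=0(5)+hi=8(98)=103
lo=0(5)+hi=7(89)=94
lo=0(5)+hi=6(80)=85
lo=0(5)+hi=5(70)=75
lo=0(5)+hi=4(67)=72
lo=0(5)+hi=3(60)=65
lo=0(5)+hi=2(50)=55

Yes: 5+50=55


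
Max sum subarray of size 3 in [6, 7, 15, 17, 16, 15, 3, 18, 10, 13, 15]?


[0:3]: 28
[1:4]: 39
[2:5]: 48
[3:6]: 48
[4:7]: 34
[5:8]: 36
[6:9]: 31
[7:10]: 41
[8:11]: 38

Max: 48 at [2:5]


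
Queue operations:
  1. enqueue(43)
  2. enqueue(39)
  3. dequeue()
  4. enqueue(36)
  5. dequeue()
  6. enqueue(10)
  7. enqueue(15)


enqueue(43) -> [43]
enqueue(39) -> [43, 39]
dequeue()->43, [39]
enqueue(36) -> [39, 36]
dequeue()->39, [36]
enqueue(10) -> [36, 10]
enqueue(15) -> [36, 10, 15]

Final queue: [36, 10, 15]


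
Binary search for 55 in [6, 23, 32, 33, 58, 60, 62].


Step 1: lo=0, hi=6, mid=3, val=33
Step 2: lo=4, hi=6, mid=5, val=60
Step 3: lo=4, hi=4, mid=4, val=58

Not found


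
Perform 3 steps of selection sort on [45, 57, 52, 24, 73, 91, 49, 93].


Initial: [45, 57, 52, 24, 73, 91, 49, 93]
Step 1: min=24 at 3
  Swap: [24, 57, 52, 45, 73, 91, 49, 93]
Step 2: min=45 at 3
  Swap: [24, 45, 52, 57, 73, 91, 49, 93]
Step 3: min=49 at 6
  Swap: [24, 45, 49, 57, 73, 91, 52, 93]

After 3 steps: [24, 45, 49, 57, 73, 91, 52, 93]


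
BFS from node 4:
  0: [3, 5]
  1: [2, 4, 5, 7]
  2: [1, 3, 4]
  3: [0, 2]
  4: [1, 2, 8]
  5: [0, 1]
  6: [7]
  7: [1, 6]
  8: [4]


Visit 4, enqueue [1, 2, 8]
Visit 1, enqueue [5, 7]
Visit 2, enqueue [3]
Visit 8, enqueue []
Visit 5, enqueue [0]
Visit 7, enqueue [6]
Visit 3, enqueue []
Visit 0, enqueue []
Visit 6, enqueue []

BFS order: [4, 1, 2, 8, 5, 7, 3, 0, 6]


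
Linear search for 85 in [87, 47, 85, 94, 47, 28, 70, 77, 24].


i=0: 87!=85
i=1: 47!=85
i=2: 85==85 found!

Found at 2, 3 comps


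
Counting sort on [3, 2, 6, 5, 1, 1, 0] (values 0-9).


Input: [3, 2, 6, 5, 1, 1, 0]
Counts: [1, 2, 1, 1, 0, 1, 1, 0, 0, 0]

Sorted: [0, 1, 1, 2, 3, 5, 6]


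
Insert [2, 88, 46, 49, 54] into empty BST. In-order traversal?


Insert 2: root
Insert 88: R from 2
Insert 46: R from 2 -> L from 88
Insert 49: R from 2 -> L from 88 -> R from 46
Insert 54: R from 2 -> L from 88 -> R from 46 -> R from 49

In-order: [2, 46, 49, 54, 88]


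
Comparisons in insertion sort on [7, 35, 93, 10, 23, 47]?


Algorithm: insertion sort
Input: [7, 35, 93, 10, 23, 47]
Sorted: [7, 10, 23, 35, 47, 93]

10


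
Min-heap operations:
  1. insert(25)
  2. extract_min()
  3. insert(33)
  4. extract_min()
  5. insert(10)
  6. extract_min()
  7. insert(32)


insert(25) -> [25]
extract_min()->25, []
insert(33) -> [33]
extract_min()->33, []
insert(10) -> [10]
extract_min()->10, []
insert(32) -> [32]

Final heap: [32]


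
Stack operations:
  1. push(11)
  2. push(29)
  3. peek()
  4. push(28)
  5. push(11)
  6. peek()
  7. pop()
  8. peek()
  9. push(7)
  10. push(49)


push(11) -> [11]
push(29) -> [11, 29]
peek()->29
push(28) -> [11, 29, 28]
push(11) -> [11, 29, 28, 11]
peek()->11
pop()->11, [11, 29, 28]
peek()->28
push(7) -> [11, 29, 28, 7]
push(49) -> [11, 29, 28, 7, 49]

Final stack: [11, 29, 28, 7, 49]


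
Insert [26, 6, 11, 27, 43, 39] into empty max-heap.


Insert 26: [26]
Insert 6: [26, 6]
Insert 11: [26, 6, 11]
Insert 27: [27, 26, 11, 6]
Insert 43: [43, 27, 11, 6, 26]
Insert 39: [43, 27, 39, 6, 26, 11]

Final heap: [43, 27, 39, 6, 26, 11]


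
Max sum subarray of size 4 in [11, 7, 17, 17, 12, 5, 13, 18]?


[0:4]: 52
[1:5]: 53
[2:6]: 51
[3:7]: 47
[4:8]: 48

Max: 53 at [1:5]


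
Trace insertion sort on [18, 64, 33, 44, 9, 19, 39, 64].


Initial: [18, 64, 33, 44, 9, 19, 39, 64]
Insert 64: [18, 64, 33, 44, 9, 19, 39, 64]
Insert 33: [18, 33, 64, 44, 9, 19, 39, 64]
Insert 44: [18, 33, 44, 64, 9, 19, 39, 64]
Insert 9: [9, 18, 33, 44, 64, 19, 39, 64]
Insert 19: [9, 18, 19, 33, 44, 64, 39, 64]
Insert 39: [9, 18, 19, 33, 39, 44, 64, 64]
Insert 64: [9, 18, 19, 33, 39, 44, 64, 64]

Sorted: [9, 18, 19, 33, 39, 44, 64, 64]


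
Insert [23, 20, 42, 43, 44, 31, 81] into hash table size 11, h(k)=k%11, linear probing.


Insert 23: h=1 -> slot 1
Insert 20: h=9 -> slot 9
Insert 42: h=9, 1 probes -> slot 10
Insert 43: h=10, 1 probes -> slot 0
Insert 44: h=0, 2 probes -> slot 2
Insert 31: h=9, 5 probes -> slot 3
Insert 81: h=4 -> slot 4

Table: [43, 23, 44, 31, 81, None, None, None, None, 20, 42]


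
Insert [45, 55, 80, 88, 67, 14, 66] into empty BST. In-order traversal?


Insert 45: root
Insert 55: R from 45
Insert 80: R from 45 -> R from 55
Insert 88: R from 45 -> R from 55 -> R from 80
Insert 67: R from 45 -> R from 55 -> L from 80
Insert 14: L from 45
Insert 66: R from 45 -> R from 55 -> L from 80 -> L from 67

In-order: [14, 45, 55, 66, 67, 80, 88]


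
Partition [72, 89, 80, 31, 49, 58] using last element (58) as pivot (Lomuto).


Pivot: 58
  31 <= 58: swap -> [31, 89, 80, 72, 49, 58]
  49 <= 58: swap -> [31, 49, 80, 72, 89, 58]
Place pivot at 2: [31, 49, 58, 72, 89, 80]

Partitioned: [31, 49, 58, 72, 89, 80]


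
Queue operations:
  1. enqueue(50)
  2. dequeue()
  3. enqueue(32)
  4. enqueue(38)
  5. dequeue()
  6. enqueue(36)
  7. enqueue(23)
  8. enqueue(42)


enqueue(50) -> [50]
dequeue()->50, []
enqueue(32) -> [32]
enqueue(38) -> [32, 38]
dequeue()->32, [38]
enqueue(36) -> [38, 36]
enqueue(23) -> [38, 36, 23]
enqueue(42) -> [38, 36, 23, 42]

Final queue: [38, 36, 23, 42]


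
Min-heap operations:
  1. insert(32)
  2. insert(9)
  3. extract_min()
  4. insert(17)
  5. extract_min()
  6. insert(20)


insert(32) -> [32]
insert(9) -> [9, 32]
extract_min()->9, [32]
insert(17) -> [17, 32]
extract_min()->17, [32]
insert(20) -> [20, 32]

Final heap: [20, 32]


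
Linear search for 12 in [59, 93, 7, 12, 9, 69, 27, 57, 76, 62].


i=0: 59!=12
i=1: 93!=12
i=2: 7!=12
i=3: 12==12 found!

Found at 3, 4 comps


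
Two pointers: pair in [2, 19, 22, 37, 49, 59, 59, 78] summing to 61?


lo=0(2)+hi=7(78)=80
lo=0(2)+hi=6(59)=61

Yes: 2+59=61


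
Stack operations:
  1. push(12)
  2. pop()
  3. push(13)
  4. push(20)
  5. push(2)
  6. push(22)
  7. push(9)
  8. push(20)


push(12) -> [12]
pop()->12, []
push(13) -> [13]
push(20) -> [13, 20]
push(2) -> [13, 20, 2]
push(22) -> [13, 20, 2, 22]
push(9) -> [13, 20, 2, 22, 9]
push(20) -> [13, 20, 2, 22, 9, 20]

Final stack: [13, 20, 2, 22, 9, 20]


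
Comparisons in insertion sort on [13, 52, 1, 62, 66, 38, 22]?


Algorithm: insertion sort
Input: [13, 52, 1, 62, 66, 38, 22]
Sorted: [1, 13, 22, 38, 52, 62, 66]

14


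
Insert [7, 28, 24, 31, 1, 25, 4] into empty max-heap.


Insert 7: [7]
Insert 28: [28, 7]
Insert 24: [28, 7, 24]
Insert 31: [31, 28, 24, 7]
Insert 1: [31, 28, 24, 7, 1]
Insert 25: [31, 28, 25, 7, 1, 24]
Insert 4: [31, 28, 25, 7, 1, 24, 4]

Final heap: [31, 28, 25, 7, 1, 24, 4]


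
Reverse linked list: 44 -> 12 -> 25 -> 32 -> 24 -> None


Step 1: curr=44, set curr.next=prev(None) | reversed so far: 44
Step 2: curr=12, set curr.next=prev(44) | reversed so far: 12 -> 44
Step 3: curr=25, set curr.next=prev(12) | reversed so far: 25 -> 12 -> 44
Step 4: curr=32, set curr.next=prev(25) | reversed so far: 32 -> 25 -> 12 -> 44
Step 5: curr=24, set curr.next=prev(32) | reversed so far: 24 -> 32 -> 25 -> 12 -> 44

24 -> 32 -> 25 -> 12 -> 44 -> None


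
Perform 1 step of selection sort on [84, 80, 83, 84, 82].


Initial: [84, 80, 83, 84, 82]
Step 1: min=80 at 1
  Swap: [80, 84, 83, 84, 82]

After 1 step: [80, 84, 83, 84, 82]


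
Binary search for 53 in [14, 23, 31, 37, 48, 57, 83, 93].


Step 1: lo=0, hi=7, mid=3, val=37
Step 2: lo=4, hi=7, mid=5, val=57
Step 3: lo=4, hi=4, mid=4, val=48

Not found


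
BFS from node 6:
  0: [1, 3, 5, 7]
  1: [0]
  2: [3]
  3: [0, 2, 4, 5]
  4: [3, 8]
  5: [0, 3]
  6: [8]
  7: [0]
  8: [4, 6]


Visit 6, enqueue [8]
Visit 8, enqueue [4]
Visit 4, enqueue [3]
Visit 3, enqueue [0, 2, 5]
Visit 0, enqueue [1, 7]
Visit 2, enqueue []
Visit 5, enqueue []
Visit 1, enqueue []
Visit 7, enqueue []

BFS order: [6, 8, 4, 3, 0, 2, 5, 1, 7]


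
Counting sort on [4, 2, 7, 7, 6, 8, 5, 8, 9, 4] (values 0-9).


Input: [4, 2, 7, 7, 6, 8, 5, 8, 9, 4]
Counts: [0, 0, 1, 0, 2, 1, 1, 2, 2, 1]

Sorted: [2, 4, 4, 5, 6, 7, 7, 8, 8, 9]


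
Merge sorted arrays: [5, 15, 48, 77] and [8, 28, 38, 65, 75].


Take 5 from A
Take 8 from B
Take 15 from A
Take 28 from B
Take 38 from B
Take 48 from A
Take 65 from B
Take 75 from B

Merged: [5, 8, 15, 28, 38, 48, 65, 75, 77]


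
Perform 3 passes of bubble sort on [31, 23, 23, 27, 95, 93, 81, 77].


Initial: [31, 23, 23, 27, 95, 93, 81, 77]
Pass 1: [23, 23, 27, 31, 93, 81, 77, 95] (6 swaps)
Pass 2: [23, 23, 27, 31, 81, 77, 93, 95] (2 swaps)
Pass 3: [23, 23, 27, 31, 77, 81, 93, 95] (1 swaps)

After 3 passes: [23, 23, 27, 31, 77, 81, 93, 95]


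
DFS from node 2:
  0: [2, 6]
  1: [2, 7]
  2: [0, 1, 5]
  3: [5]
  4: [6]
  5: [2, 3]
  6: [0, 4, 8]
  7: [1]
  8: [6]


Visit 2, push [5, 1, 0]
Visit 0, push [6]
Visit 6, push [8, 4]
Visit 4, push []
Visit 8, push []
Visit 1, push [7]
Visit 7, push []
Visit 5, push [3]
Visit 3, push []

DFS order: [2, 0, 6, 4, 8, 1, 7, 5, 3]


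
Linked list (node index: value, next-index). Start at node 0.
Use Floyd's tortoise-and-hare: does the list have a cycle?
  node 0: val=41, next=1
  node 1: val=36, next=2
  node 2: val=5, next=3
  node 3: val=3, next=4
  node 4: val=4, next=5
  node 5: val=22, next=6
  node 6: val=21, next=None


Floyd's tortoise (slow, +1) and hare (fast, +2):
  init: slow=0, fast=0
  step 1: slow=1, fast=2
  step 2: slow=2, fast=4
  step 3: slow=3, fast=6
  step 4: fast -> None, no cycle

Cycle: no


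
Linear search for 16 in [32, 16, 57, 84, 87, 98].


i=0: 32!=16
i=1: 16==16 found!

Found at 1, 2 comps


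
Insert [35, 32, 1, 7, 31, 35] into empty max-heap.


Insert 35: [35]
Insert 32: [35, 32]
Insert 1: [35, 32, 1]
Insert 7: [35, 32, 1, 7]
Insert 31: [35, 32, 1, 7, 31]
Insert 35: [35, 32, 35, 7, 31, 1]

Final heap: [35, 32, 35, 7, 31, 1]


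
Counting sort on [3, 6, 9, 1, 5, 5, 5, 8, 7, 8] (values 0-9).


Input: [3, 6, 9, 1, 5, 5, 5, 8, 7, 8]
Counts: [0, 1, 0, 1, 0, 3, 1, 1, 2, 1]

Sorted: [1, 3, 5, 5, 5, 6, 7, 8, 8, 9]


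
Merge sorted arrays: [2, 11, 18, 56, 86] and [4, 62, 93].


Take 2 from A
Take 4 from B
Take 11 from A
Take 18 from A
Take 56 from A
Take 62 from B
Take 86 from A

Merged: [2, 4, 11, 18, 56, 62, 86, 93]


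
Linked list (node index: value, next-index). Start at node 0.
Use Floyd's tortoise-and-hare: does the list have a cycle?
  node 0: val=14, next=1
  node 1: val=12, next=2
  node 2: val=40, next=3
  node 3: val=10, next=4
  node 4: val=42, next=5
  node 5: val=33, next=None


Floyd's tortoise (slow, +1) and hare (fast, +2):
  init: slow=0, fast=0
  step 1: slow=1, fast=2
  step 2: slow=2, fast=4
  step 3: fast 4->5->None, no cycle

Cycle: no


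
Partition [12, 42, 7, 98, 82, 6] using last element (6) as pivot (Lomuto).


Pivot: 6
Place pivot at 0: [6, 42, 7, 98, 82, 12]

Partitioned: [6, 42, 7, 98, 82, 12]


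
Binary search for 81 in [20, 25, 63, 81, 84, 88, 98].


Step 1: lo=0, hi=6, mid=3, val=81

Found at index 3


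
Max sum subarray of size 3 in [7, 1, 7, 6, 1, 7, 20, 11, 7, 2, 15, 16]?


[0:3]: 15
[1:4]: 14
[2:5]: 14
[3:6]: 14
[4:7]: 28
[5:8]: 38
[6:9]: 38
[7:10]: 20
[8:11]: 24
[9:12]: 33

Max: 38 at [5:8]


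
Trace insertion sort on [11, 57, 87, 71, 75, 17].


Initial: [11, 57, 87, 71, 75, 17]
Insert 57: [11, 57, 87, 71, 75, 17]
Insert 87: [11, 57, 87, 71, 75, 17]
Insert 71: [11, 57, 71, 87, 75, 17]
Insert 75: [11, 57, 71, 75, 87, 17]
Insert 17: [11, 17, 57, 71, 75, 87]

Sorted: [11, 17, 57, 71, 75, 87]


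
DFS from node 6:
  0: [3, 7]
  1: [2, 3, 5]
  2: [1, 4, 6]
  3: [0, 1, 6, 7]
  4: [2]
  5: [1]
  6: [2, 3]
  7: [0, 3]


Visit 6, push [3, 2]
Visit 2, push [4, 1]
Visit 1, push [5, 3]
Visit 3, push [7, 0]
Visit 0, push [7]
Visit 7, push []
Visit 5, push []
Visit 4, push []

DFS order: [6, 2, 1, 3, 0, 7, 5, 4]


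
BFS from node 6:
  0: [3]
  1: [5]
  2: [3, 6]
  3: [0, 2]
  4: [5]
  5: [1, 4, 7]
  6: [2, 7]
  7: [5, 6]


Visit 6, enqueue [2, 7]
Visit 2, enqueue [3]
Visit 7, enqueue [5]
Visit 3, enqueue [0]
Visit 5, enqueue [1, 4]
Visit 0, enqueue []
Visit 1, enqueue []
Visit 4, enqueue []

BFS order: [6, 2, 7, 3, 5, 0, 1, 4]


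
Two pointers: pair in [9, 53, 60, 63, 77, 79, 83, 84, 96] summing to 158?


lo=0(9)+hi=8(96)=105
lo=1(53)+hi=8(96)=149
lo=2(60)+hi=8(96)=156
lo=3(63)+hi=8(96)=159
lo=3(63)+hi=7(84)=147
lo=4(77)+hi=7(84)=161
lo=4(77)+hi=6(83)=160
lo=4(77)+hi=5(79)=156

No pair found


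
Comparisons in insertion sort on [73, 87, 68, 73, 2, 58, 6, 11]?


Algorithm: insertion sort
Input: [73, 87, 68, 73, 2, 58, 6, 11]
Sorted: [2, 6, 11, 58, 68, 73, 73, 87]

26


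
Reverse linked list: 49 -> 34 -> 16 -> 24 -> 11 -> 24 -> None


Step 1: curr=49, set curr.next=prev(None) | reversed so far: 49
Step 2: curr=34, set curr.next=prev(49) | reversed so far: 34 -> 49
Step 3: curr=16, set curr.next=prev(34) | reversed so far: 16 -> 34 -> 49
Step 4: curr=24, set curr.next=prev(16) | reversed so far: 24 -> 16 -> 34 -> 49
Step 5: curr=11, set curr.next=prev(24) | reversed so far: 11 -> 24 -> 16 -> 34 -> 49
Step 6: curr=24, set curr.next=prev(11) | reversed so far: 24 -> 11 -> 24 -> 16 -> 34 -> 49

24 -> 11 -> 24 -> 16 -> 34 -> 49 -> None


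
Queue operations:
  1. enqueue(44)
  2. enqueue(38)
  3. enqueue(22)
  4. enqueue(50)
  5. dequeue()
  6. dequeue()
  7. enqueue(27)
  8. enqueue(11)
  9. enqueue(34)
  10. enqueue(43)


enqueue(44) -> [44]
enqueue(38) -> [44, 38]
enqueue(22) -> [44, 38, 22]
enqueue(50) -> [44, 38, 22, 50]
dequeue()->44, [38, 22, 50]
dequeue()->38, [22, 50]
enqueue(27) -> [22, 50, 27]
enqueue(11) -> [22, 50, 27, 11]
enqueue(34) -> [22, 50, 27, 11, 34]
enqueue(43) -> [22, 50, 27, 11, 34, 43]

Final queue: [22, 50, 27, 11, 34, 43]


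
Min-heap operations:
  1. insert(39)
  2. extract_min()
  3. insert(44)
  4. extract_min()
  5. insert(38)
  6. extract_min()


insert(39) -> [39]
extract_min()->39, []
insert(44) -> [44]
extract_min()->44, []
insert(38) -> [38]
extract_min()->38, []

Final heap: []


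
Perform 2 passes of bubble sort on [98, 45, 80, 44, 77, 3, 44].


Initial: [98, 45, 80, 44, 77, 3, 44]
Pass 1: [45, 80, 44, 77, 3, 44, 98] (6 swaps)
Pass 2: [45, 44, 77, 3, 44, 80, 98] (4 swaps)

After 2 passes: [45, 44, 77, 3, 44, 80, 98]


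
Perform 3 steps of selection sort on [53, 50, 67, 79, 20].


Initial: [53, 50, 67, 79, 20]
Step 1: min=20 at 4
  Swap: [20, 50, 67, 79, 53]
Step 2: min=50 at 1
  Swap: [20, 50, 67, 79, 53]
Step 3: min=53 at 4
  Swap: [20, 50, 53, 79, 67]

After 3 steps: [20, 50, 53, 79, 67]


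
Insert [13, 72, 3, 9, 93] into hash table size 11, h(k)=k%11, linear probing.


Insert 13: h=2 -> slot 2
Insert 72: h=6 -> slot 6
Insert 3: h=3 -> slot 3
Insert 9: h=9 -> slot 9
Insert 93: h=5 -> slot 5

Table: [None, None, 13, 3, None, 93, 72, None, None, 9, None]


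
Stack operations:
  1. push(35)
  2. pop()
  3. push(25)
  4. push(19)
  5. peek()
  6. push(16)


push(35) -> [35]
pop()->35, []
push(25) -> [25]
push(19) -> [25, 19]
peek()->19
push(16) -> [25, 19, 16]

Final stack: [25, 19, 16]


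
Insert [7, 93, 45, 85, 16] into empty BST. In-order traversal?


Insert 7: root
Insert 93: R from 7
Insert 45: R from 7 -> L from 93
Insert 85: R from 7 -> L from 93 -> R from 45
Insert 16: R from 7 -> L from 93 -> L from 45

In-order: [7, 16, 45, 85, 93]


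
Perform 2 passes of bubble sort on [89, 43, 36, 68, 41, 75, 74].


Initial: [89, 43, 36, 68, 41, 75, 74]
Pass 1: [43, 36, 68, 41, 75, 74, 89] (6 swaps)
Pass 2: [36, 43, 41, 68, 74, 75, 89] (3 swaps)

After 2 passes: [36, 43, 41, 68, 74, 75, 89]


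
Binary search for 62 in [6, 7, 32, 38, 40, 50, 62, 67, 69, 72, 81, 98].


Step 1: lo=0, hi=11, mid=5, val=50
Step 2: lo=6, hi=11, mid=8, val=69
Step 3: lo=6, hi=7, mid=6, val=62

Found at index 6


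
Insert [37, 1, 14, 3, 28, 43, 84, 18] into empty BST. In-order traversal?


Insert 37: root
Insert 1: L from 37
Insert 14: L from 37 -> R from 1
Insert 3: L from 37 -> R from 1 -> L from 14
Insert 28: L from 37 -> R from 1 -> R from 14
Insert 43: R from 37
Insert 84: R from 37 -> R from 43
Insert 18: L from 37 -> R from 1 -> R from 14 -> L from 28

In-order: [1, 3, 14, 18, 28, 37, 43, 84]


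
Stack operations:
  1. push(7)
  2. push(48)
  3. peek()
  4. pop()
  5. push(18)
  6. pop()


push(7) -> [7]
push(48) -> [7, 48]
peek()->48
pop()->48, [7]
push(18) -> [7, 18]
pop()->18, [7]

Final stack: [7]


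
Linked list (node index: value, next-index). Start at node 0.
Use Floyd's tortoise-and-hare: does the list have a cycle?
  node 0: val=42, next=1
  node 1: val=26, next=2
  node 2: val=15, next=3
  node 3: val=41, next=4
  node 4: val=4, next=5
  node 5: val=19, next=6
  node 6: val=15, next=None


Floyd's tortoise (slow, +1) and hare (fast, +2):
  init: slow=0, fast=0
  step 1: slow=1, fast=2
  step 2: slow=2, fast=4
  step 3: slow=3, fast=6
  step 4: fast -> None, no cycle

Cycle: no


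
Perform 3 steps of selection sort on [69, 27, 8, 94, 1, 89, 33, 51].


Initial: [69, 27, 8, 94, 1, 89, 33, 51]
Step 1: min=1 at 4
  Swap: [1, 27, 8, 94, 69, 89, 33, 51]
Step 2: min=8 at 2
  Swap: [1, 8, 27, 94, 69, 89, 33, 51]
Step 3: min=27 at 2
  Swap: [1, 8, 27, 94, 69, 89, 33, 51]

After 3 steps: [1, 8, 27, 94, 69, 89, 33, 51]


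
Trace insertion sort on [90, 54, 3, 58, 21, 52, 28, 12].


Initial: [90, 54, 3, 58, 21, 52, 28, 12]
Insert 54: [54, 90, 3, 58, 21, 52, 28, 12]
Insert 3: [3, 54, 90, 58, 21, 52, 28, 12]
Insert 58: [3, 54, 58, 90, 21, 52, 28, 12]
Insert 21: [3, 21, 54, 58, 90, 52, 28, 12]
Insert 52: [3, 21, 52, 54, 58, 90, 28, 12]
Insert 28: [3, 21, 28, 52, 54, 58, 90, 12]
Insert 12: [3, 12, 21, 28, 52, 54, 58, 90]

Sorted: [3, 12, 21, 28, 52, 54, 58, 90]


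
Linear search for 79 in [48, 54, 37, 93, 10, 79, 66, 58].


i=0: 48!=79
i=1: 54!=79
i=2: 37!=79
i=3: 93!=79
i=4: 10!=79
i=5: 79==79 found!

Found at 5, 6 comps


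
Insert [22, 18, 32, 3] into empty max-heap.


Insert 22: [22]
Insert 18: [22, 18]
Insert 32: [32, 18, 22]
Insert 3: [32, 18, 22, 3]

Final heap: [32, 18, 22, 3]


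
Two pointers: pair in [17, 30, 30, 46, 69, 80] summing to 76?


lo=0(17)+hi=5(80)=97
lo=0(17)+hi=4(69)=86
lo=0(17)+hi=3(46)=63
lo=1(30)+hi=3(46)=76

Yes: 30+46=76


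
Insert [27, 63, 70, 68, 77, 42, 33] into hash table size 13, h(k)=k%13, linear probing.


Insert 27: h=1 -> slot 1
Insert 63: h=11 -> slot 11
Insert 70: h=5 -> slot 5
Insert 68: h=3 -> slot 3
Insert 77: h=12 -> slot 12
Insert 42: h=3, 1 probes -> slot 4
Insert 33: h=7 -> slot 7

Table: [None, 27, None, 68, 42, 70, None, 33, None, None, None, 63, 77]


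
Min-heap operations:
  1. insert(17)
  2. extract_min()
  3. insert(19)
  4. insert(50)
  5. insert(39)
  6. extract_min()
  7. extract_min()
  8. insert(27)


insert(17) -> [17]
extract_min()->17, []
insert(19) -> [19]
insert(50) -> [19, 50]
insert(39) -> [19, 50, 39]
extract_min()->19, [39, 50]
extract_min()->39, [50]
insert(27) -> [27, 50]

Final heap: [27, 50]


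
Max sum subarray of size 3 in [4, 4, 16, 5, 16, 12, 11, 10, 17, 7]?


[0:3]: 24
[1:4]: 25
[2:5]: 37
[3:6]: 33
[4:7]: 39
[5:8]: 33
[6:9]: 38
[7:10]: 34

Max: 39 at [4:7]


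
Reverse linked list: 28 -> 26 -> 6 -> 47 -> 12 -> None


Step 1: curr=28, set curr.next=prev(None) | reversed so far: 28
Step 2: curr=26, set curr.next=prev(28) | reversed so far: 26 -> 28
Step 3: curr=6, set curr.next=prev(26) | reversed so far: 6 -> 26 -> 28
Step 4: curr=47, set curr.next=prev(6) | reversed so far: 47 -> 6 -> 26 -> 28
Step 5: curr=12, set curr.next=prev(47) | reversed so far: 12 -> 47 -> 6 -> 26 -> 28

12 -> 47 -> 6 -> 26 -> 28 -> None


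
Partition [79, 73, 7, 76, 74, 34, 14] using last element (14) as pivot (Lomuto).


Pivot: 14
  7 <= 14: swap -> [7, 73, 79, 76, 74, 34, 14]
Place pivot at 1: [7, 14, 79, 76, 74, 34, 73]

Partitioned: [7, 14, 79, 76, 74, 34, 73]


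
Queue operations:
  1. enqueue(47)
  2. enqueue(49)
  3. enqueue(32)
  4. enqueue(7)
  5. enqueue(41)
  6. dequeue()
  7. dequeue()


enqueue(47) -> [47]
enqueue(49) -> [47, 49]
enqueue(32) -> [47, 49, 32]
enqueue(7) -> [47, 49, 32, 7]
enqueue(41) -> [47, 49, 32, 7, 41]
dequeue()->47, [49, 32, 7, 41]
dequeue()->49, [32, 7, 41]

Final queue: [32, 7, 41]


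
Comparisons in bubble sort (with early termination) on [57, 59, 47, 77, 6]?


Algorithm: bubble sort (with early termination)
Input: [57, 59, 47, 77, 6]
Sorted: [6, 47, 57, 59, 77]

10


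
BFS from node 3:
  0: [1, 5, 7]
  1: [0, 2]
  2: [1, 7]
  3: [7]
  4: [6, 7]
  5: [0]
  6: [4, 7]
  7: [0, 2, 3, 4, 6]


Visit 3, enqueue [7]
Visit 7, enqueue [0, 2, 4, 6]
Visit 0, enqueue [1, 5]
Visit 2, enqueue []
Visit 4, enqueue []
Visit 6, enqueue []
Visit 1, enqueue []
Visit 5, enqueue []

BFS order: [3, 7, 0, 2, 4, 6, 1, 5]


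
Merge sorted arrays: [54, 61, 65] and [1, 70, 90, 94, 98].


Take 1 from B
Take 54 from A
Take 61 from A
Take 65 from A

Merged: [1, 54, 61, 65, 70, 90, 94, 98]


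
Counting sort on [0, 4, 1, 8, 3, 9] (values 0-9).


Input: [0, 4, 1, 8, 3, 9]
Counts: [1, 1, 0, 1, 1, 0, 0, 0, 1, 1]

Sorted: [0, 1, 3, 4, 8, 9]


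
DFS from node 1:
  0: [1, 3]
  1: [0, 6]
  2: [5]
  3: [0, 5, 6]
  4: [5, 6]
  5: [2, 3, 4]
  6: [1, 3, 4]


Visit 1, push [6, 0]
Visit 0, push [3]
Visit 3, push [6, 5]
Visit 5, push [4, 2]
Visit 2, push []
Visit 4, push [6]
Visit 6, push []

DFS order: [1, 0, 3, 5, 2, 4, 6]


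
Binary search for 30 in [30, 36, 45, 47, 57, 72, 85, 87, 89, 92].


Step 1: lo=0, hi=9, mid=4, val=57
Step 2: lo=0, hi=3, mid=1, val=36
Step 3: lo=0, hi=0, mid=0, val=30

Found at index 0


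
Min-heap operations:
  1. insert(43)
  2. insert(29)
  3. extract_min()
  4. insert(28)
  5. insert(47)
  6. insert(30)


insert(43) -> [43]
insert(29) -> [29, 43]
extract_min()->29, [43]
insert(28) -> [28, 43]
insert(47) -> [28, 43, 47]
insert(30) -> [28, 30, 47, 43]

Final heap: [28, 30, 47, 43]


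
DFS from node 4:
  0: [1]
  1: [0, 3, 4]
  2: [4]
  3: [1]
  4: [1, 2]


Visit 4, push [2, 1]
Visit 1, push [3, 0]
Visit 0, push []
Visit 3, push []
Visit 2, push []

DFS order: [4, 1, 0, 3, 2]


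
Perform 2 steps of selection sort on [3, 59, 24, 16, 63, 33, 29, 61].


Initial: [3, 59, 24, 16, 63, 33, 29, 61]
Step 1: min=3 at 0
  Swap: [3, 59, 24, 16, 63, 33, 29, 61]
Step 2: min=16 at 3
  Swap: [3, 16, 24, 59, 63, 33, 29, 61]

After 2 steps: [3, 16, 24, 59, 63, 33, 29, 61]


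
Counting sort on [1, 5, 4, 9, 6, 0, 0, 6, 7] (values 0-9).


Input: [1, 5, 4, 9, 6, 0, 0, 6, 7]
Counts: [2, 1, 0, 0, 1, 1, 2, 1, 0, 1]

Sorted: [0, 0, 1, 4, 5, 6, 6, 7, 9]


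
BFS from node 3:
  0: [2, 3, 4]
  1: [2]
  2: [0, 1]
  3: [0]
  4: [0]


Visit 3, enqueue [0]
Visit 0, enqueue [2, 4]
Visit 2, enqueue [1]
Visit 4, enqueue []
Visit 1, enqueue []

BFS order: [3, 0, 2, 4, 1]


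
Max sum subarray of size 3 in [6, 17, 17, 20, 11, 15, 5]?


[0:3]: 40
[1:4]: 54
[2:5]: 48
[3:6]: 46
[4:7]: 31

Max: 54 at [1:4]


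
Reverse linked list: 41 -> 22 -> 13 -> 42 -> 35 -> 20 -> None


Step 1: curr=41, set curr.next=prev(None) | reversed so far: 41
Step 2: curr=22, set curr.next=prev(41) | reversed so far: 22 -> 41
Step 3: curr=13, set curr.next=prev(22) | reversed so far: 13 -> 22 -> 41
Step 4: curr=42, set curr.next=prev(13) | reversed so far: 42 -> 13 -> 22 -> 41
Step 5: curr=35, set curr.next=prev(42) | reversed so far: 35 -> 42 -> 13 -> 22 -> 41
Step 6: curr=20, set curr.next=prev(35) | reversed so far: 20 -> 35 -> 42 -> 13 -> 22 -> 41

20 -> 35 -> 42 -> 13 -> 22 -> 41 -> None


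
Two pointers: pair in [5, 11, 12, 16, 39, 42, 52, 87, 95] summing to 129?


lo=0(5)+hi=8(95)=100
lo=1(11)+hi=8(95)=106
lo=2(12)+hi=8(95)=107
lo=3(16)+hi=8(95)=111
lo=4(39)+hi=8(95)=134
lo=4(39)+hi=7(87)=126
lo=5(42)+hi=7(87)=129

Yes: 42+87=129


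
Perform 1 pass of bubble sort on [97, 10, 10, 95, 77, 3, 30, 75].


Initial: [97, 10, 10, 95, 77, 3, 30, 75]
Pass 1: [10, 10, 95, 77, 3, 30, 75, 97] (7 swaps)

After 1 pass: [10, 10, 95, 77, 3, 30, 75, 97]


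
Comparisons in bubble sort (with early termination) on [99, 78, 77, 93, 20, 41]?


Algorithm: bubble sort (with early termination)
Input: [99, 78, 77, 93, 20, 41]
Sorted: [20, 41, 77, 78, 93, 99]

15


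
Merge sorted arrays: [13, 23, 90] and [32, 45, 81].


Take 13 from A
Take 23 from A
Take 32 from B
Take 45 from B
Take 81 from B

Merged: [13, 23, 32, 45, 81, 90]


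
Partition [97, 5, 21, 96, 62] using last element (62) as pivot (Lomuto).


Pivot: 62
  5 <= 62: swap -> [5, 97, 21, 96, 62]
  21 <= 62: swap -> [5, 21, 97, 96, 62]
Place pivot at 2: [5, 21, 62, 96, 97]

Partitioned: [5, 21, 62, 96, 97]


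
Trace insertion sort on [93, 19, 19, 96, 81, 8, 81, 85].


Initial: [93, 19, 19, 96, 81, 8, 81, 85]
Insert 19: [19, 93, 19, 96, 81, 8, 81, 85]
Insert 19: [19, 19, 93, 96, 81, 8, 81, 85]
Insert 96: [19, 19, 93, 96, 81, 8, 81, 85]
Insert 81: [19, 19, 81, 93, 96, 8, 81, 85]
Insert 8: [8, 19, 19, 81, 93, 96, 81, 85]
Insert 81: [8, 19, 19, 81, 81, 93, 96, 85]
Insert 85: [8, 19, 19, 81, 81, 85, 93, 96]

Sorted: [8, 19, 19, 81, 81, 85, 93, 96]


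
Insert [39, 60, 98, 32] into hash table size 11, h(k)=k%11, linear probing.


Insert 39: h=6 -> slot 6
Insert 60: h=5 -> slot 5
Insert 98: h=10 -> slot 10
Insert 32: h=10, 1 probes -> slot 0

Table: [32, None, None, None, None, 60, 39, None, None, None, 98]


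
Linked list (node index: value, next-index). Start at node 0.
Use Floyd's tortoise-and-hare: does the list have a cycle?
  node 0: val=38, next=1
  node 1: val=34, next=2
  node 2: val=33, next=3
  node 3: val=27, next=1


Floyd's tortoise (slow, +1) and hare (fast, +2):
  init: slow=0, fast=0
  step 1: slow=1, fast=2
  step 2: slow=2, fast=1
  step 3: slow=3, fast=3
  slow == fast at node 3: cycle detected

Cycle: yes


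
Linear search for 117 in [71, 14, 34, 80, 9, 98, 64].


i=0: 71!=117
i=1: 14!=117
i=2: 34!=117
i=3: 80!=117
i=4: 9!=117
i=5: 98!=117
i=6: 64!=117

Not found, 7 comps


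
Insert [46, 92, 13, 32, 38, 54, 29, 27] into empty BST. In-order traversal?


Insert 46: root
Insert 92: R from 46
Insert 13: L from 46
Insert 32: L from 46 -> R from 13
Insert 38: L from 46 -> R from 13 -> R from 32
Insert 54: R from 46 -> L from 92
Insert 29: L from 46 -> R from 13 -> L from 32
Insert 27: L from 46 -> R from 13 -> L from 32 -> L from 29

In-order: [13, 27, 29, 32, 38, 46, 54, 92]


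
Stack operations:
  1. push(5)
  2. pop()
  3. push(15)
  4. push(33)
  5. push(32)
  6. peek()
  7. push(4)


push(5) -> [5]
pop()->5, []
push(15) -> [15]
push(33) -> [15, 33]
push(32) -> [15, 33, 32]
peek()->32
push(4) -> [15, 33, 32, 4]

Final stack: [15, 33, 32, 4]


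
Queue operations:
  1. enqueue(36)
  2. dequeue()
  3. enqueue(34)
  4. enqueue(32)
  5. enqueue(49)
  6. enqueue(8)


enqueue(36) -> [36]
dequeue()->36, []
enqueue(34) -> [34]
enqueue(32) -> [34, 32]
enqueue(49) -> [34, 32, 49]
enqueue(8) -> [34, 32, 49, 8]

Final queue: [34, 32, 49, 8]


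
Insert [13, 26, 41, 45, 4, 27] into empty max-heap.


Insert 13: [13]
Insert 26: [26, 13]
Insert 41: [41, 13, 26]
Insert 45: [45, 41, 26, 13]
Insert 4: [45, 41, 26, 13, 4]
Insert 27: [45, 41, 27, 13, 4, 26]

Final heap: [45, 41, 27, 13, 4, 26]


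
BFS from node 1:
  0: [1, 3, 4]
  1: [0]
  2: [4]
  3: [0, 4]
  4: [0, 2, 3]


Visit 1, enqueue [0]
Visit 0, enqueue [3, 4]
Visit 3, enqueue []
Visit 4, enqueue [2]
Visit 2, enqueue []

BFS order: [1, 0, 3, 4, 2]


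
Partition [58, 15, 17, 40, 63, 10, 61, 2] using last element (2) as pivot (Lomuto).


Pivot: 2
Place pivot at 0: [2, 15, 17, 40, 63, 10, 61, 58]

Partitioned: [2, 15, 17, 40, 63, 10, 61, 58]


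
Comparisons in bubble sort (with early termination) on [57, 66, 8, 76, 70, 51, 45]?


Algorithm: bubble sort (with early termination)
Input: [57, 66, 8, 76, 70, 51, 45]
Sorted: [8, 45, 51, 57, 66, 70, 76]

21


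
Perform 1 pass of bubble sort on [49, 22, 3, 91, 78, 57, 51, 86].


Initial: [49, 22, 3, 91, 78, 57, 51, 86]
Pass 1: [22, 3, 49, 78, 57, 51, 86, 91] (6 swaps)

After 1 pass: [22, 3, 49, 78, 57, 51, 86, 91]


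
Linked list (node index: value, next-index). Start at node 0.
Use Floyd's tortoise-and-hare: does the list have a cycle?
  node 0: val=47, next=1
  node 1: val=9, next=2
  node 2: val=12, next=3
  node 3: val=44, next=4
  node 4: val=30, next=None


Floyd's tortoise (slow, +1) and hare (fast, +2):
  init: slow=0, fast=0
  step 1: slow=1, fast=2
  step 2: slow=2, fast=4
  step 3: fast -> None, no cycle

Cycle: no


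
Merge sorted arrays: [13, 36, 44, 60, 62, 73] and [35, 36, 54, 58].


Take 13 from A
Take 35 from B
Take 36 from A
Take 36 from B
Take 44 from A
Take 54 from B
Take 58 from B

Merged: [13, 35, 36, 36, 44, 54, 58, 60, 62, 73]


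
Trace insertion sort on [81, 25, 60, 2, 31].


Initial: [81, 25, 60, 2, 31]
Insert 25: [25, 81, 60, 2, 31]
Insert 60: [25, 60, 81, 2, 31]
Insert 2: [2, 25, 60, 81, 31]
Insert 31: [2, 25, 31, 60, 81]

Sorted: [2, 25, 31, 60, 81]


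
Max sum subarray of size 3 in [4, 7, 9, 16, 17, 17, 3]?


[0:3]: 20
[1:4]: 32
[2:5]: 42
[3:6]: 50
[4:7]: 37

Max: 50 at [3:6]


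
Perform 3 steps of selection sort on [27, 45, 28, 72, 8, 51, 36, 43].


Initial: [27, 45, 28, 72, 8, 51, 36, 43]
Step 1: min=8 at 4
  Swap: [8, 45, 28, 72, 27, 51, 36, 43]
Step 2: min=27 at 4
  Swap: [8, 27, 28, 72, 45, 51, 36, 43]
Step 3: min=28 at 2
  Swap: [8, 27, 28, 72, 45, 51, 36, 43]

After 3 steps: [8, 27, 28, 72, 45, 51, 36, 43]


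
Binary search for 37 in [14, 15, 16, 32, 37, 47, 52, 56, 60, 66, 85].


Step 1: lo=0, hi=10, mid=5, val=47
Step 2: lo=0, hi=4, mid=2, val=16
Step 3: lo=3, hi=4, mid=3, val=32
Step 4: lo=4, hi=4, mid=4, val=37

Found at index 4


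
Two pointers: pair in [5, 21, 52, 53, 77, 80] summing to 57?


lo=0(5)+hi=5(80)=85
lo=0(5)+hi=4(77)=82
lo=0(5)+hi=3(53)=58
lo=0(5)+hi=2(52)=57

Yes: 5+52=57


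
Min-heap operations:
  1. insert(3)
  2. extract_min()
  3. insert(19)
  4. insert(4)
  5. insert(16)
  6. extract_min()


insert(3) -> [3]
extract_min()->3, []
insert(19) -> [19]
insert(4) -> [4, 19]
insert(16) -> [4, 19, 16]
extract_min()->4, [16, 19]

Final heap: [16, 19]


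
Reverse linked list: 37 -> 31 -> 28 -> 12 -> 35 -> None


Step 1: curr=37, set curr.next=prev(None) | reversed so far: 37
Step 2: curr=31, set curr.next=prev(37) | reversed so far: 31 -> 37
Step 3: curr=28, set curr.next=prev(31) | reversed so far: 28 -> 31 -> 37
Step 4: curr=12, set curr.next=prev(28) | reversed so far: 12 -> 28 -> 31 -> 37
Step 5: curr=35, set curr.next=prev(12) | reversed so far: 35 -> 12 -> 28 -> 31 -> 37

35 -> 12 -> 28 -> 31 -> 37 -> None


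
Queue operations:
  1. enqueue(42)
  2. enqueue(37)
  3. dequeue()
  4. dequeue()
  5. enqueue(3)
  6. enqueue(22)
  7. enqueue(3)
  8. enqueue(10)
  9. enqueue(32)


enqueue(42) -> [42]
enqueue(37) -> [42, 37]
dequeue()->42, [37]
dequeue()->37, []
enqueue(3) -> [3]
enqueue(22) -> [3, 22]
enqueue(3) -> [3, 22, 3]
enqueue(10) -> [3, 22, 3, 10]
enqueue(32) -> [3, 22, 3, 10, 32]

Final queue: [3, 22, 3, 10, 32]


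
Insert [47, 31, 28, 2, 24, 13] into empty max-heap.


Insert 47: [47]
Insert 31: [47, 31]
Insert 28: [47, 31, 28]
Insert 2: [47, 31, 28, 2]
Insert 24: [47, 31, 28, 2, 24]
Insert 13: [47, 31, 28, 2, 24, 13]

Final heap: [47, 31, 28, 2, 24, 13]


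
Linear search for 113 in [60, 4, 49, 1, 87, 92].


i=0: 60!=113
i=1: 4!=113
i=2: 49!=113
i=3: 1!=113
i=4: 87!=113
i=5: 92!=113

Not found, 6 comps


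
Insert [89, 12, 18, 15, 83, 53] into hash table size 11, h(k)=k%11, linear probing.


Insert 89: h=1 -> slot 1
Insert 12: h=1, 1 probes -> slot 2
Insert 18: h=7 -> slot 7
Insert 15: h=4 -> slot 4
Insert 83: h=6 -> slot 6
Insert 53: h=9 -> slot 9

Table: [None, 89, 12, None, 15, None, 83, 18, None, 53, None]


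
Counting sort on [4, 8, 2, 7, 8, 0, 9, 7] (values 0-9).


Input: [4, 8, 2, 7, 8, 0, 9, 7]
Counts: [1, 0, 1, 0, 1, 0, 0, 2, 2, 1]

Sorted: [0, 2, 4, 7, 7, 8, 8, 9]


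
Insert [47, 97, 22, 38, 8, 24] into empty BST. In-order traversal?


Insert 47: root
Insert 97: R from 47
Insert 22: L from 47
Insert 38: L from 47 -> R from 22
Insert 8: L from 47 -> L from 22
Insert 24: L from 47 -> R from 22 -> L from 38

In-order: [8, 22, 24, 38, 47, 97]


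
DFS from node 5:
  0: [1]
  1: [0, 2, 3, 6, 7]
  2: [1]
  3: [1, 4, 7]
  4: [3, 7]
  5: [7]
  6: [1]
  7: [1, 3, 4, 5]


Visit 5, push [7]
Visit 7, push [4, 3, 1]
Visit 1, push [6, 3, 2, 0]
Visit 0, push []
Visit 2, push []
Visit 3, push [4]
Visit 4, push []
Visit 6, push []

DFS order: [5, 7, 1, 0, 2, 3, 4, 6]


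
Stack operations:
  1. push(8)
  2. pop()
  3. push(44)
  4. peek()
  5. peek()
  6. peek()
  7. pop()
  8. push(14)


push(8) -> [8]
pop()->8, []
push(44) -> [44]
peek()->44
peek()->44
peek()->44
pop()->44, []
push(14) -> [14]

Final stack: [14]
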